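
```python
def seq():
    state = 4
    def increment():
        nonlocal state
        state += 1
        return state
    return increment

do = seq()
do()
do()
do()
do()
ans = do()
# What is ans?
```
9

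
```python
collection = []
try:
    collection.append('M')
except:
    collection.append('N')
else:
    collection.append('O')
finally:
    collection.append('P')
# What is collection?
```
['M', 'O', 'P']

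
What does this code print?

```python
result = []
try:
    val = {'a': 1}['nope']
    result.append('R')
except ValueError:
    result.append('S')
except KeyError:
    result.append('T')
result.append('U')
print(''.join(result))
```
TU

KeyError is caught by its specific handler, not ValueError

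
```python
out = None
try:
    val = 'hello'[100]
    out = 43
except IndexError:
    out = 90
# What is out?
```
90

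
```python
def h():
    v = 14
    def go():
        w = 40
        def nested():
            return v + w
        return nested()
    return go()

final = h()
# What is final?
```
54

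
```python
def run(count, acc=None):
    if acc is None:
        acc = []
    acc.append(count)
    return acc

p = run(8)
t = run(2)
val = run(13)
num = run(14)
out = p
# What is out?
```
[8]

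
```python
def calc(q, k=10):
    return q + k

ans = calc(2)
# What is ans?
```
12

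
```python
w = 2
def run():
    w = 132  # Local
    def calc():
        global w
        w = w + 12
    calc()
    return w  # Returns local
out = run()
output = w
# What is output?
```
14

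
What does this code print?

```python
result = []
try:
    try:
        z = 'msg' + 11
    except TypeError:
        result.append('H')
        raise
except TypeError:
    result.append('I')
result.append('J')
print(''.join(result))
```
HIJ

raise without argument re-raises current exception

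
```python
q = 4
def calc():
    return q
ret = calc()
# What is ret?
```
4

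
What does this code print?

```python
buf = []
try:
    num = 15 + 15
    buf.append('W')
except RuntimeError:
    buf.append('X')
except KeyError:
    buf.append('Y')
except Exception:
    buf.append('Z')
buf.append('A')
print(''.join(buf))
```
WA

No exception, try block completes normally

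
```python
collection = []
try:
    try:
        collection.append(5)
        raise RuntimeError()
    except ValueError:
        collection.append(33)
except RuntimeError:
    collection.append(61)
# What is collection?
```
[5, 61]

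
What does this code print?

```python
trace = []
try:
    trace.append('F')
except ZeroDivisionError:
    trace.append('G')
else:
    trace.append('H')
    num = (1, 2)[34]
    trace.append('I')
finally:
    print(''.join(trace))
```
FH

Try succeeds, else appends 'H', IndexError in else is uncaught, finally prints before exception propagates ('I' never appended)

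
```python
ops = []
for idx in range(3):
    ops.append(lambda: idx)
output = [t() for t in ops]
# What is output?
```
[2, 2, 2]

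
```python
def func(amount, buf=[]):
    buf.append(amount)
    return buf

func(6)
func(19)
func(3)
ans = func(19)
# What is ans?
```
[6, 19, 3, 19]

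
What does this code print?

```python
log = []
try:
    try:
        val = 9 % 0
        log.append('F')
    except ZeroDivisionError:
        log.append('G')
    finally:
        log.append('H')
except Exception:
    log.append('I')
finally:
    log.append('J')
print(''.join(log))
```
GHJ

Both finally blocks run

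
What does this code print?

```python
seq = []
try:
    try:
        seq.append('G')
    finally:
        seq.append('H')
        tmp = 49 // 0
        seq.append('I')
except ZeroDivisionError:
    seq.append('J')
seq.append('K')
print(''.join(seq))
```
GHJK

Exception in inner finally caught by outer except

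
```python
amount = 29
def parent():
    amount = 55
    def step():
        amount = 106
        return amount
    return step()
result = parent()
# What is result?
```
106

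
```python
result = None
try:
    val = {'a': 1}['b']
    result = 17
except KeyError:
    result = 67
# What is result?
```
67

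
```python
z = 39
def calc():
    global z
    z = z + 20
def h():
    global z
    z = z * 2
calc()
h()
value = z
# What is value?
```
118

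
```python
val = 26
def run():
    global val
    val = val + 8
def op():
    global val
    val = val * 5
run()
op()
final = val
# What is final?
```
170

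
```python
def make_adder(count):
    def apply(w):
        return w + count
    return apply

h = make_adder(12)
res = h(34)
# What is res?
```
46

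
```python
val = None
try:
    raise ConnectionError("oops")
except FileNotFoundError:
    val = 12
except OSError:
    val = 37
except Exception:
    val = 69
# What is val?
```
37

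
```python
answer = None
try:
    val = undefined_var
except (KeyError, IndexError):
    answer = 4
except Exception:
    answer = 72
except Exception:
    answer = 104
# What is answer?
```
72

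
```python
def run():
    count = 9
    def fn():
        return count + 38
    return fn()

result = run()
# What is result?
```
47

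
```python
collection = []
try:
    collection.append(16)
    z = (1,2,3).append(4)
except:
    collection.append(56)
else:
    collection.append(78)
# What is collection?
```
[16, 56]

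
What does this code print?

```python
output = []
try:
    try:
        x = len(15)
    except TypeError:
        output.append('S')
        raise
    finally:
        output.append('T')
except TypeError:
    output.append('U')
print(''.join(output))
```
STU

finally runs before re-raised exception propagates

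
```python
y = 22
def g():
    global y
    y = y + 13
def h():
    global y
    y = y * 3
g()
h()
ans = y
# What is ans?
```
105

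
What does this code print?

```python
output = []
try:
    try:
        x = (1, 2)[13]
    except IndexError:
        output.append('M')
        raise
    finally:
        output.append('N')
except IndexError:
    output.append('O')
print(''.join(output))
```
MNO

finally runs before re-raised exception propagates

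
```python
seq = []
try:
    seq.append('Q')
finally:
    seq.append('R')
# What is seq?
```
['Q', 'R']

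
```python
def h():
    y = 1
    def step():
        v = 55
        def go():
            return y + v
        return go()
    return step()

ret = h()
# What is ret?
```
56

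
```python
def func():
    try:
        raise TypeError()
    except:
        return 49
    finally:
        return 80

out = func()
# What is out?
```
80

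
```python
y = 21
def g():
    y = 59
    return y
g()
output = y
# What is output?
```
21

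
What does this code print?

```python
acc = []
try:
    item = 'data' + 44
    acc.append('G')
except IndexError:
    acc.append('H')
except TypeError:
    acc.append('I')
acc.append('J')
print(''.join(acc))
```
IJ

TypeError is caught by its specific handler, not IndexError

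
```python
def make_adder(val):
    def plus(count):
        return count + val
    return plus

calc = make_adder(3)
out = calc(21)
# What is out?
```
24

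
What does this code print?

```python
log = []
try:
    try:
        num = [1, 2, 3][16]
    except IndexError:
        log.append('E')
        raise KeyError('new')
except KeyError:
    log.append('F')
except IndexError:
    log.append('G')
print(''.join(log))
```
EF

New KeyError raised, caught by outer KeyError handler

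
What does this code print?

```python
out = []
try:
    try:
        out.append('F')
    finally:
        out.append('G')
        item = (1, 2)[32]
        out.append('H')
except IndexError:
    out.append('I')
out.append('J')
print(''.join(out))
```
FGIJ

Exception in inner finally caught by outer except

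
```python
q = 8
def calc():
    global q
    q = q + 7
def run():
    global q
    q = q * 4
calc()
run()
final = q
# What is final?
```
60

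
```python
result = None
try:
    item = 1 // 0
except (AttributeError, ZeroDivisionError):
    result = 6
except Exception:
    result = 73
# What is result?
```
6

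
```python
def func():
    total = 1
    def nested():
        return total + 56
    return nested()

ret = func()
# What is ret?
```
57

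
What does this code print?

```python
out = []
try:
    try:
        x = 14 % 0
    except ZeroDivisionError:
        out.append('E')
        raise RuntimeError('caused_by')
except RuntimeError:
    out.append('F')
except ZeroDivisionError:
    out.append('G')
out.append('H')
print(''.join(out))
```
EFH

RuntimeError raised and caught, original ZeroDivisionError not re-raised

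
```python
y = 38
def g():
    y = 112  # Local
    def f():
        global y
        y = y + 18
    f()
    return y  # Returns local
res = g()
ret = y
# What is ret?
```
56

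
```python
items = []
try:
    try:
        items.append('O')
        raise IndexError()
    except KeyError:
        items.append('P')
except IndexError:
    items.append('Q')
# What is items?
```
['O', 'Q']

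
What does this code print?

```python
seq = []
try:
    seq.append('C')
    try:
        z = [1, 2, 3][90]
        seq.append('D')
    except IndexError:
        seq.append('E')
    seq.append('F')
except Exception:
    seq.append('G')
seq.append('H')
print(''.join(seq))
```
CEFH

Inner exception caught by inner handler, outer continues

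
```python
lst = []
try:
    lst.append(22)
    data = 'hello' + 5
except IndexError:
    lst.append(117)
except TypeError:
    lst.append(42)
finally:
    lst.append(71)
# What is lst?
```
[22, 42, 71]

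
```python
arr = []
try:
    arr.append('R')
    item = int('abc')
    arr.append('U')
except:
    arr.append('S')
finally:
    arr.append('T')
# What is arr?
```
['R', 'S', 'T']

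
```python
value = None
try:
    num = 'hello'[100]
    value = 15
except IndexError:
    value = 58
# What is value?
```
58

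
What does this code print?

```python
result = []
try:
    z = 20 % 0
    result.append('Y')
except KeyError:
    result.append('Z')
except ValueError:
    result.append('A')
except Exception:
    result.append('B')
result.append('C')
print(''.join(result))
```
BC

ZeroDivisionError not specifically caught, falls to Exception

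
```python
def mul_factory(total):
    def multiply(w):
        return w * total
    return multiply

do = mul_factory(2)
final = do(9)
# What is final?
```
18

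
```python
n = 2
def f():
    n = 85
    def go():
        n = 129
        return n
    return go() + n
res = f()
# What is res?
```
214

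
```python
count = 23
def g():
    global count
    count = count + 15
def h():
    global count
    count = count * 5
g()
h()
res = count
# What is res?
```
190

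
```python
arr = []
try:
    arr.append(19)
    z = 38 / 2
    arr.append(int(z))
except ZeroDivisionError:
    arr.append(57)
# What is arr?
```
[19, 19]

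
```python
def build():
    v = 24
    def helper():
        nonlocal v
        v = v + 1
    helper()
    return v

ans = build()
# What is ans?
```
25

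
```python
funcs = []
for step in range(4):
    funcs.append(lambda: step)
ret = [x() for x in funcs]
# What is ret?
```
[3, 3, 3, 3]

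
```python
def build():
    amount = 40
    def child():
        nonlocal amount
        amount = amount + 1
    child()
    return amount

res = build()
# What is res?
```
41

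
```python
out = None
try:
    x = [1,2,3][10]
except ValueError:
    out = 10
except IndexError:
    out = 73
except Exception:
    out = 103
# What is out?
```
73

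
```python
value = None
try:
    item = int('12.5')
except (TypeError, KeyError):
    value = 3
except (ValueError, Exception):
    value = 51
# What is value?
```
51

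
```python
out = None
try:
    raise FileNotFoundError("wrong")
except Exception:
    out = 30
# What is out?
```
30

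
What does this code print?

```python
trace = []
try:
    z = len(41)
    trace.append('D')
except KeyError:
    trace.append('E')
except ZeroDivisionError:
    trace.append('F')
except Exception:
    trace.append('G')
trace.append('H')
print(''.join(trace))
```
GH

TypeError not specifically caught, falls to Exception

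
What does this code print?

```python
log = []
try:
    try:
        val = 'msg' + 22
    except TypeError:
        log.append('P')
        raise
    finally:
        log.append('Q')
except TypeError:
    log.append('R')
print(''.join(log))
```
PQR

finally runs before re-raised exception propagates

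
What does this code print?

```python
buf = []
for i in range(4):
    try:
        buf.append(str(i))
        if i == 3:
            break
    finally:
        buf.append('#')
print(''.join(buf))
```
0#1#2#3#

finally runs even when breaking out of loop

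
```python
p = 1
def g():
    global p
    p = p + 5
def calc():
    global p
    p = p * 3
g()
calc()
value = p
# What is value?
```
18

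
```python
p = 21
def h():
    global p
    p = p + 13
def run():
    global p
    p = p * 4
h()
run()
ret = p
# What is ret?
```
136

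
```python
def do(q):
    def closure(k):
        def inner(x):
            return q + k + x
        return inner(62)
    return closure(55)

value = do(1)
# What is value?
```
118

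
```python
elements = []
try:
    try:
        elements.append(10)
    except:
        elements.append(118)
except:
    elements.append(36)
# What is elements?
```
[10]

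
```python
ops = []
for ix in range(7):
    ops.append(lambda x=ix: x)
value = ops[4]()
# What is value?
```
4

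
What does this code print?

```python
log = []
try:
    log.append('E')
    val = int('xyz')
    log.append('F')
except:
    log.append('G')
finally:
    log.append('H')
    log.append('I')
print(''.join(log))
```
EGHI

Code before exception runs, then except, then all of finally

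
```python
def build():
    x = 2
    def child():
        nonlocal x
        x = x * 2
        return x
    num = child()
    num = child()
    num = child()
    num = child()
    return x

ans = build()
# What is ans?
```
32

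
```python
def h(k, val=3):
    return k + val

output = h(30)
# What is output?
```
33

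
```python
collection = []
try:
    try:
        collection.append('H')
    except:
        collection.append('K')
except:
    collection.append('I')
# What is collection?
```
['H']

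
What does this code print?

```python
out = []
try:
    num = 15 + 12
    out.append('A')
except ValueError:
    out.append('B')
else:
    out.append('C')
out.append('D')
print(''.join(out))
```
ACD

else block runs when no exception occurs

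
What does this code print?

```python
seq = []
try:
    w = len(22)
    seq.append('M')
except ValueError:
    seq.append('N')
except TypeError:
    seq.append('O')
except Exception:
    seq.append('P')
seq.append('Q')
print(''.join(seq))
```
OQ

TypeError matches before generic Exception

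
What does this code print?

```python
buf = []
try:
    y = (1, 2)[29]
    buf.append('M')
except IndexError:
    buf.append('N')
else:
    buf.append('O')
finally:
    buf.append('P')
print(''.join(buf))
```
NP

Exception: except runs, else skipped, finally runs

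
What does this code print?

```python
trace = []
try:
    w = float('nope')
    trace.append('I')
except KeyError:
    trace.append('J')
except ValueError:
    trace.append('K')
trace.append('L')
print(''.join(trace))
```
KL

ValueError is caught by its specific handler, not KeyError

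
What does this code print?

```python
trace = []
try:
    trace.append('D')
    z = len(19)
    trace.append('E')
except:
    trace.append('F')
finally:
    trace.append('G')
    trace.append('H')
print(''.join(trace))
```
DFGH

Code before exception runs, then except, then all of finally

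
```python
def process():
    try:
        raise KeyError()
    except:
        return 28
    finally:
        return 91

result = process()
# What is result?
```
91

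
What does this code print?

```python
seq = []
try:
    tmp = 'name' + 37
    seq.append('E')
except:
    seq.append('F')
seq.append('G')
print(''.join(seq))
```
FG

Exception raised in try, caught by bare except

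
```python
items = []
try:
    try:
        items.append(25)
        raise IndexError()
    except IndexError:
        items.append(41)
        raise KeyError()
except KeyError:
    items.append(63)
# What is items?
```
[25, 41, 63]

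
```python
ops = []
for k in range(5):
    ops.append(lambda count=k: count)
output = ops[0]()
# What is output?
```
0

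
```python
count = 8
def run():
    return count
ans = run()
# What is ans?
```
8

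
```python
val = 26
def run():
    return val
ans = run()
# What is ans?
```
26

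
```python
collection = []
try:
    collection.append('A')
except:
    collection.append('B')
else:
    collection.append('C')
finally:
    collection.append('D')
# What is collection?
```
['A', 'C', 'D']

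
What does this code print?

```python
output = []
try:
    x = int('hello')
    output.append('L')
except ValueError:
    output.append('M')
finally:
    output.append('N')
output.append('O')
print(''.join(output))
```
MNO

finally always runs, even after exception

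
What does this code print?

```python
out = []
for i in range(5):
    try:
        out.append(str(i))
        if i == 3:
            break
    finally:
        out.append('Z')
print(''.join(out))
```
0Z1Z2Z3Z

finally runs even when breaking out of loop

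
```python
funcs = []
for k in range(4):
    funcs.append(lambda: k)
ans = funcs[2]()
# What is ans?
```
3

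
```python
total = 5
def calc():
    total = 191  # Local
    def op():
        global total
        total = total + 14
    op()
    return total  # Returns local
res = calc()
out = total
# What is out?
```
19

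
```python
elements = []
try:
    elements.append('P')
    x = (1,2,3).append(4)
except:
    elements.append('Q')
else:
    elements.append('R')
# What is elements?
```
['P', 'Q']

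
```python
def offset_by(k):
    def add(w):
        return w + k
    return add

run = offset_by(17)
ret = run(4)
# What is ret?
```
21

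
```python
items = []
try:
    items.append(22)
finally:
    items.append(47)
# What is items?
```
[22, 47]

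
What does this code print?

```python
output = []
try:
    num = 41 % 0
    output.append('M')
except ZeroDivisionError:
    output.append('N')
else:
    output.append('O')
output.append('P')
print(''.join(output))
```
NP

else block skipped when exception is caught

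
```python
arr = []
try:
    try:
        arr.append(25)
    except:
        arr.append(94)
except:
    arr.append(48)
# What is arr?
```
[25]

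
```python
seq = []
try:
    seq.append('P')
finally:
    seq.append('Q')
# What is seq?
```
['P', 'Q']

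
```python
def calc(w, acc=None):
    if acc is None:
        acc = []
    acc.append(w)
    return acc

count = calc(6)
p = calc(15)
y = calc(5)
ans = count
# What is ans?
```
[6]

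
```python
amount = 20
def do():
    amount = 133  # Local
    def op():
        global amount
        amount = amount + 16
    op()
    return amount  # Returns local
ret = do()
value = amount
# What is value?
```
36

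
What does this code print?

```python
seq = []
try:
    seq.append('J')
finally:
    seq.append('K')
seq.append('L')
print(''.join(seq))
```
JKL

try/finally without except, no exception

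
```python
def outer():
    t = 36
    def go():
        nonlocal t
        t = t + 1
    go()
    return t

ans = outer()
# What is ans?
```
37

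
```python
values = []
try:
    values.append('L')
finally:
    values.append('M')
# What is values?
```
['L', 'M']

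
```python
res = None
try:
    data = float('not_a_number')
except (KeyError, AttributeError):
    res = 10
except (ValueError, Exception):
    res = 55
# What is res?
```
55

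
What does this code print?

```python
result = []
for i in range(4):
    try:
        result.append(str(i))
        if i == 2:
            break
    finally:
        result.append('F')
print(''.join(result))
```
0F1F2F

finally runs even when breaking out of loop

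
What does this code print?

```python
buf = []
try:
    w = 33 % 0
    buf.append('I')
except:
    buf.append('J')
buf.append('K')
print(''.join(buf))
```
JK

Exception raised in try, caught by bare except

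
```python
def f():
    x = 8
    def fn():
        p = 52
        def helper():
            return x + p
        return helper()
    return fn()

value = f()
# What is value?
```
60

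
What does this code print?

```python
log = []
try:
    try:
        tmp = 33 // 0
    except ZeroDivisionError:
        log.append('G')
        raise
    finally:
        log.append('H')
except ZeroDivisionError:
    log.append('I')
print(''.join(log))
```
GHI

finally runs before re-raised exception propagates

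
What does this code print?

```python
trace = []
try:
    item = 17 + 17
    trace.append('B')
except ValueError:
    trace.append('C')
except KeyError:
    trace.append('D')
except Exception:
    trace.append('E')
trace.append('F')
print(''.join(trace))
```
BF

No exception, try block completes normally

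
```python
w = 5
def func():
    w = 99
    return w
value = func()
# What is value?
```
99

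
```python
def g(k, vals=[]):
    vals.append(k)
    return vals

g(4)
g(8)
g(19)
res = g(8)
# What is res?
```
[4, 8, 19, 8]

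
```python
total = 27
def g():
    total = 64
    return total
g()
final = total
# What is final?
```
27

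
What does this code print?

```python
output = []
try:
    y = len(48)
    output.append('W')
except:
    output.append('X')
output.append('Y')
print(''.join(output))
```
XY

Exception raised in try, caught by bare except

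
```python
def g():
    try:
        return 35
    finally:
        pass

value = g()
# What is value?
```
35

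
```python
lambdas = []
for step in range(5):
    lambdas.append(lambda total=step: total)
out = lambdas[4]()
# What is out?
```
4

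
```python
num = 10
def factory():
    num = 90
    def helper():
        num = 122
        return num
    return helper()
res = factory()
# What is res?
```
122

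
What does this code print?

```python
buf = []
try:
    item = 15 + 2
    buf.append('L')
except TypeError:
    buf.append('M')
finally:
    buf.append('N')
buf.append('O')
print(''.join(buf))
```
LNO

finally runs after normal execution too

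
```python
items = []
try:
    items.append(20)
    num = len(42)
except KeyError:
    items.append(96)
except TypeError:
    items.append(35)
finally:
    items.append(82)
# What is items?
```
[20, 35, 82]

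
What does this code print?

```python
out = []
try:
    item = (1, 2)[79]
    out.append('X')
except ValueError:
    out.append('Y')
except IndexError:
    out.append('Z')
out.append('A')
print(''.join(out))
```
ZA

IndexError is caught by its specific handler, not ValueError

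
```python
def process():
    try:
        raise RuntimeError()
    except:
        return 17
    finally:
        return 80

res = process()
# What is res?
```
80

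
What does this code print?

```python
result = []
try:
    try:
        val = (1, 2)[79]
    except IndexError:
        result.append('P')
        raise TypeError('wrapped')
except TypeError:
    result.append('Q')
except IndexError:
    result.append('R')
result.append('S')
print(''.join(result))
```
PQS

TypeError raised and caught, original IndexError not re-raised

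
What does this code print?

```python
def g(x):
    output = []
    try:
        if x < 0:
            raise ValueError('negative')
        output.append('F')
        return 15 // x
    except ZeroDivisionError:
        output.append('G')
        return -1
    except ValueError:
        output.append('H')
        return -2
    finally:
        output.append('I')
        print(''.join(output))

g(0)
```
FGI

x=0 causes ZeroDivisionError, caught, finally prints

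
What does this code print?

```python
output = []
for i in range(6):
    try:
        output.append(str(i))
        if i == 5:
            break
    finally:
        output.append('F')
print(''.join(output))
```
0F1F2F3F4F5F

finally runs even when breaking out of loop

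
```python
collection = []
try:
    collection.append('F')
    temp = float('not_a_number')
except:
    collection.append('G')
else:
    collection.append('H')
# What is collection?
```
['F', 'G']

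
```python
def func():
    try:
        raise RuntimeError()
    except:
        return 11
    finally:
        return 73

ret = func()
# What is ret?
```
73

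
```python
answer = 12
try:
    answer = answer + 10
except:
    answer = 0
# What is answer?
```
22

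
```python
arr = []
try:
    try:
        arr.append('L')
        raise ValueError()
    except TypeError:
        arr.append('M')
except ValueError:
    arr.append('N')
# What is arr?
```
['L', 'N']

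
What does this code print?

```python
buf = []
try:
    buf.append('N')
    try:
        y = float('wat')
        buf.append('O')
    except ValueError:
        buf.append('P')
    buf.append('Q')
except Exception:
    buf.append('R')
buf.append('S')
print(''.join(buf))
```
NPQS

Inner exception caught by inner handler, outer continues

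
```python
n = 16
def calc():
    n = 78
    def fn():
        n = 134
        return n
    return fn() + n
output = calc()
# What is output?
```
212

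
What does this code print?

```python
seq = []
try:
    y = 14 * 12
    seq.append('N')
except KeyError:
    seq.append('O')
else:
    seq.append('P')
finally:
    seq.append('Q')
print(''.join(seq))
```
NPQ

else runs before finally when no exception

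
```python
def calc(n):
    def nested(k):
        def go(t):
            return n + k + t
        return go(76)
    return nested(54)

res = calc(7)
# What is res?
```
137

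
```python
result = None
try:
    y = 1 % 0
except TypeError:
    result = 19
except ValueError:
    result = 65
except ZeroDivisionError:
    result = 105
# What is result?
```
105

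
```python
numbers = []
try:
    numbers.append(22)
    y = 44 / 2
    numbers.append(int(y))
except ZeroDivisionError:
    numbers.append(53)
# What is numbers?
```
[22, 22]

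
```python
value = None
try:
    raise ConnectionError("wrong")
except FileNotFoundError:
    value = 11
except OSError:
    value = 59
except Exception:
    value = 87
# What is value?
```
59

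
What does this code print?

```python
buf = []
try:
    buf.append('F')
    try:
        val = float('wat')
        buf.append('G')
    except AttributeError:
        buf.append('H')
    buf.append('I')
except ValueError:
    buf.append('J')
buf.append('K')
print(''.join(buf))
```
FJK

Inner handler doesn't match, propagates to outer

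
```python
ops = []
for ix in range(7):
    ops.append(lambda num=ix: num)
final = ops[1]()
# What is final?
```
1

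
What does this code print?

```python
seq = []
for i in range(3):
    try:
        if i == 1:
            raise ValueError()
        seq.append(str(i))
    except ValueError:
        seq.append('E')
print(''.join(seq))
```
0E2

Exception on i=1 caught, loop continues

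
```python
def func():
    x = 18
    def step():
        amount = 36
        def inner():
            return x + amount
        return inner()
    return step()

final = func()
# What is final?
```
54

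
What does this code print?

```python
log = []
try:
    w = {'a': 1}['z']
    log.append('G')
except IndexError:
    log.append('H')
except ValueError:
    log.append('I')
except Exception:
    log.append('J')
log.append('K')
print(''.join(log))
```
JK

KeyError not specifically caught, falls to Exception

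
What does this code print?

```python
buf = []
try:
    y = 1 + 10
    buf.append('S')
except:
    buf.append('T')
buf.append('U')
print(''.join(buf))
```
SU

No exception, try block completes normally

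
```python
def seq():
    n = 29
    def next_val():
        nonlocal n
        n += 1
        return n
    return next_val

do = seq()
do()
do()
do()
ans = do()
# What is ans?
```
33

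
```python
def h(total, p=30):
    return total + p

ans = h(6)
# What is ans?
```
36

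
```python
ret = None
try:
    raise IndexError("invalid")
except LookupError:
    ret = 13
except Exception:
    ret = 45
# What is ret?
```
13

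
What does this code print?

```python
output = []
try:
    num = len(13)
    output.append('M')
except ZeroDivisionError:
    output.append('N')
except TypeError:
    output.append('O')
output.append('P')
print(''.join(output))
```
OP

TypeError is caught by its specific handler, not ZeroDivisionError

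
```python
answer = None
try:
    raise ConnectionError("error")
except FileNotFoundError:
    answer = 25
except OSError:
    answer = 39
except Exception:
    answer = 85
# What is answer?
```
39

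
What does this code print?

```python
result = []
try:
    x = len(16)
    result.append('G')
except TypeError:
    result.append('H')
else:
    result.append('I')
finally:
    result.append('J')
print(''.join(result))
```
HJ

Exception: except runs, else skipped, finally runs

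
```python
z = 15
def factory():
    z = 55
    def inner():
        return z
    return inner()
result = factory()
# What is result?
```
55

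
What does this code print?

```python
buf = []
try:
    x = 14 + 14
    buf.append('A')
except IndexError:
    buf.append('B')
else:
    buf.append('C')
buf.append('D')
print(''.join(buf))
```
ACD

else block runs when no exception occurs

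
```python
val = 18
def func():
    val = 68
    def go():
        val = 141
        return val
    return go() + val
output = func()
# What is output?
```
209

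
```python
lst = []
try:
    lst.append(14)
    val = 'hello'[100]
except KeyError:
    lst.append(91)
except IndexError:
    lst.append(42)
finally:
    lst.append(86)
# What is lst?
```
[14, 42, 86]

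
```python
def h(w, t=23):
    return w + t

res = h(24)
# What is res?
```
47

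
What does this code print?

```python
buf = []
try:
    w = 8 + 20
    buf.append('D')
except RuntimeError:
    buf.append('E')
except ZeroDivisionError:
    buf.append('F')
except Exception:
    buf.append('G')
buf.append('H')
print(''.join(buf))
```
DH

No exception, try block completes normally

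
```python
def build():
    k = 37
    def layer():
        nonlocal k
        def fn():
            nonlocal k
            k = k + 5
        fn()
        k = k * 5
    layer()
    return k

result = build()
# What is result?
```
210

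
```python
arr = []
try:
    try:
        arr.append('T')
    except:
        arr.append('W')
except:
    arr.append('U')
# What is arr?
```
['T']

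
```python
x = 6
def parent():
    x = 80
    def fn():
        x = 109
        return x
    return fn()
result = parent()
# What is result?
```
109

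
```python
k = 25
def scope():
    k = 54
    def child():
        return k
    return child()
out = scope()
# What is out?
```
54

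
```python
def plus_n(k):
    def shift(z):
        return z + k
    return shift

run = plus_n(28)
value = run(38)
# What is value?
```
66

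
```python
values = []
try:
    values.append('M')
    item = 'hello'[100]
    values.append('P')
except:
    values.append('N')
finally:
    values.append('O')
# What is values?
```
['M', 'N', 'O']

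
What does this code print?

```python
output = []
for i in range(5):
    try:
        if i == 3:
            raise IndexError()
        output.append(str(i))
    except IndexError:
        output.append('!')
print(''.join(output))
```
012!4

Exception on i=3 caught, loop continues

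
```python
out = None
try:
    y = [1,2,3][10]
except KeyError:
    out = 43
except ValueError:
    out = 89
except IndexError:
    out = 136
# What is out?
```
136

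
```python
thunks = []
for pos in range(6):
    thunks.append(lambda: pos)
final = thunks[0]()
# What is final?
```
5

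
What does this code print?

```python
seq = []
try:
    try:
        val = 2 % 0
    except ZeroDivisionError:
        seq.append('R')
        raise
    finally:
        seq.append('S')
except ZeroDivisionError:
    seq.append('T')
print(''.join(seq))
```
RST

finally runs before re-raised exception propagates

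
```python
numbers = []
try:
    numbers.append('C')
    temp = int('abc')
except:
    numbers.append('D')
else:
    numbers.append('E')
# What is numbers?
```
['C', 'D']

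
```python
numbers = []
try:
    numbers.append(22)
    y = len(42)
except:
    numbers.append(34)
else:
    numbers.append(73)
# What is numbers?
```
[22, 34]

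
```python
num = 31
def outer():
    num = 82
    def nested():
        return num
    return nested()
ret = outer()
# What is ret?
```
82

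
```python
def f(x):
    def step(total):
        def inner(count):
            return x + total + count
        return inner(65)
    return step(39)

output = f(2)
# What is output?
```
106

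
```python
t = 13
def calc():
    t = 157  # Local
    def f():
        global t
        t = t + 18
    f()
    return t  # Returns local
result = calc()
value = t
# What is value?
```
31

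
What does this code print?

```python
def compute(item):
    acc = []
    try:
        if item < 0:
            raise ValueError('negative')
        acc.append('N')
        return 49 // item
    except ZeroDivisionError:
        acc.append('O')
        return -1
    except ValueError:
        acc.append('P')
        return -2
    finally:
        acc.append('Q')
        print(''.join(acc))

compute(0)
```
NOQ

item=0 causes ZeroDivisionError, caught, finally prints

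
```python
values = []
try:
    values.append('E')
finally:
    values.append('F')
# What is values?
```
['E', 'F']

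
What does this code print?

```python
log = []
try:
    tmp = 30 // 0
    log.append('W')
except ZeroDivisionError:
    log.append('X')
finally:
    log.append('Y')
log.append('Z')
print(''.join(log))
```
XYZ

finally always runs, even after exception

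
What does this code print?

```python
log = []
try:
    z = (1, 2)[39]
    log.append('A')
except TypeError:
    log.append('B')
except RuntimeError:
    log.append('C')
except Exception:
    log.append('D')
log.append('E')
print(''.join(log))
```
DE

IndexError not specifically caught, falls to Exception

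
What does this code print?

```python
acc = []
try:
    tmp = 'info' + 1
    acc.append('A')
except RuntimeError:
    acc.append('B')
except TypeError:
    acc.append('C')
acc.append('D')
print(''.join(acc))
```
CD

TypeError is caught by its specific handler, not RuntimeError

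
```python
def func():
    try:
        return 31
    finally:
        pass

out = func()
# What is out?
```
31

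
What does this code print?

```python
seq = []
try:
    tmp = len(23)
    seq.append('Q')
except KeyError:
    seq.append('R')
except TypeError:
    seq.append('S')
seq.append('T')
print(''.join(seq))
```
ST

TypeError is caught by its specific handler, not KeyError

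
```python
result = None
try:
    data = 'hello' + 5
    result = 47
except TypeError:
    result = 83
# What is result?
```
83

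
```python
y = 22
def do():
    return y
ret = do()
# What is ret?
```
22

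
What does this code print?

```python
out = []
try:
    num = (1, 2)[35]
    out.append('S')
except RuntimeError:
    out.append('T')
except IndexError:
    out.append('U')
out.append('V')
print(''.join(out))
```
UV

IndexError is caught by its specific handler, not RuntimeError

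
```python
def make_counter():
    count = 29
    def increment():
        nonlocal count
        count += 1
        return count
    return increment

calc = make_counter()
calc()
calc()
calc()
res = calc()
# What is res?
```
33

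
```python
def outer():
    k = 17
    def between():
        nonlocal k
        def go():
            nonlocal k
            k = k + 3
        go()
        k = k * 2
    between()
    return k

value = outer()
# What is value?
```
40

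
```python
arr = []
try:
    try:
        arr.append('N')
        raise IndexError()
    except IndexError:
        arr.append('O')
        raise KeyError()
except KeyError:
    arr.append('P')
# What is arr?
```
['N', 'O', 'P']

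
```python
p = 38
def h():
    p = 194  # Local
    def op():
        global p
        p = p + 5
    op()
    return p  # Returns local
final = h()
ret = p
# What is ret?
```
43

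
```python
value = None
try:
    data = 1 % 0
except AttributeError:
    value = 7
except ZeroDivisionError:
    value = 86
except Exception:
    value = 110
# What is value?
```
86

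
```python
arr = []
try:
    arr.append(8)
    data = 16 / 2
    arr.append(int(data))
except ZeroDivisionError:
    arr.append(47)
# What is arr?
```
[8, 8]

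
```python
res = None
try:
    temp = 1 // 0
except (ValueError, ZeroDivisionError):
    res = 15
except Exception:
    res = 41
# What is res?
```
15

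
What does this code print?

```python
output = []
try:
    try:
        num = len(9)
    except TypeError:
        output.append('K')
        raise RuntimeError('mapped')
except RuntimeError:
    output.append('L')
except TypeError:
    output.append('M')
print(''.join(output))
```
KL

New RuntimeError raised, caught by outer RuntimeError handler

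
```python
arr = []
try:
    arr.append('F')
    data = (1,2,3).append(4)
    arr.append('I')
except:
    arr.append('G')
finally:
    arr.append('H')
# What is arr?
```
['F', 'G', 'H']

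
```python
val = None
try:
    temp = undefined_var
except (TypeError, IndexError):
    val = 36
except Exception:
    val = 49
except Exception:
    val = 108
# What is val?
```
49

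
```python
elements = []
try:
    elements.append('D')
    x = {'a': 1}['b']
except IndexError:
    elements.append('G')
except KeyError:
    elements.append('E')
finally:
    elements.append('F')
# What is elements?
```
['D', 'E', 'F']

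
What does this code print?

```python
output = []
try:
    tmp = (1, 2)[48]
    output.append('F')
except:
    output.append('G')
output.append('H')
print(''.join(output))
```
GH

Exception raised in try, caught by bare except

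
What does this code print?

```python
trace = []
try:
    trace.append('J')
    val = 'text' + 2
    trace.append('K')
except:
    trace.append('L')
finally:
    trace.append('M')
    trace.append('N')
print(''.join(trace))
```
JLMN

Code before exception runs, then except, then all of finally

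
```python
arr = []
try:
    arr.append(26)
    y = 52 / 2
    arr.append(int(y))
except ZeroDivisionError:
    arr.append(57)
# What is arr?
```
[26, 26]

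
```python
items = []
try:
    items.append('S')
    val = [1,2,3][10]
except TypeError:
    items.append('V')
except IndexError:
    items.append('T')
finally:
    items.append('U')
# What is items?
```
['S', 'T', 'U']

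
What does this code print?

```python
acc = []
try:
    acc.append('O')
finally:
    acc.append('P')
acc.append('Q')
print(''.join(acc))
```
OPQ

try/finally without except, no exception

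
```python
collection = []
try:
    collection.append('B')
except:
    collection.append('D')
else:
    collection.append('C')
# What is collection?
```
['B', 'C']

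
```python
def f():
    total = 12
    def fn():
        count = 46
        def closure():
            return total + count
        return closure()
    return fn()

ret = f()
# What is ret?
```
58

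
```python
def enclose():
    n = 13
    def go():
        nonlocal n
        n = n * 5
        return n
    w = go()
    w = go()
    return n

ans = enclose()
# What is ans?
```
325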